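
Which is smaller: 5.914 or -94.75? -94.75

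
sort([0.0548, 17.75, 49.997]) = [0.0548, 17.75, 49.997]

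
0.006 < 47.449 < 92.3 True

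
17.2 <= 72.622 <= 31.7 False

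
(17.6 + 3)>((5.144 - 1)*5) False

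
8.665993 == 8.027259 False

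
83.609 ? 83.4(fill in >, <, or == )>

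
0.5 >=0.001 True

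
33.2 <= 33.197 False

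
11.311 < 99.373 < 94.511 False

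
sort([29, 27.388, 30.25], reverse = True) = [30.25, 29, 27.388]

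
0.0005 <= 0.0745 True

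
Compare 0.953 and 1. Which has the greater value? 1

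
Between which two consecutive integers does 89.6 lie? 89 and 90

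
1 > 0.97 True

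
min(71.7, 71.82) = 71.7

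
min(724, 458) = 458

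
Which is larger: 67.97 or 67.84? 67.97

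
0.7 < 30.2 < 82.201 True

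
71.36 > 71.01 True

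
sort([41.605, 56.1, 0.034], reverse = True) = [56.1, 41.605, 0.034]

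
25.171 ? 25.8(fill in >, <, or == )<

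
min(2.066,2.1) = 2.066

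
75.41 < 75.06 False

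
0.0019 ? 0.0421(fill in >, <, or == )<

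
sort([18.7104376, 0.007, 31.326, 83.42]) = [0.007, 18.7104376, 31.326, 83.42]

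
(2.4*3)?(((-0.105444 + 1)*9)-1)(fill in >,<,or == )>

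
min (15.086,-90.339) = -90.339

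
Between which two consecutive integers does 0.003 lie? 0 and 1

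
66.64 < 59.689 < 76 False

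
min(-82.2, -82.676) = -82.676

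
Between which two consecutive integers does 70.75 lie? 70 and 71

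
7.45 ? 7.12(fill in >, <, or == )>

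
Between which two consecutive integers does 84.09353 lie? 84 and 85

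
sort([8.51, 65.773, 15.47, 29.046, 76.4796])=[8.51, 15.47, 29.046, 65.773, 76.4796]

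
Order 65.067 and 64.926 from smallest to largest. 64.926,65.067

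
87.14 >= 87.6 False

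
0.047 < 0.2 True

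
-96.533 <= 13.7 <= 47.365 True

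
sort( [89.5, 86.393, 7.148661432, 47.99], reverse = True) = [89.5, 86.393, 47.99, 7.148661432]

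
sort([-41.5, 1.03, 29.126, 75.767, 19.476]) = [-41.5, 1.03, 19.476, 29.126, 75.767]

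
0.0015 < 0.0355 True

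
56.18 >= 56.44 False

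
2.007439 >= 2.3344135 False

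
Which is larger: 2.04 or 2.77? 2.77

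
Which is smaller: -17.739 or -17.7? -17.739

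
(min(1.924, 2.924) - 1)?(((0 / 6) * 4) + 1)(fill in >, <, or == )<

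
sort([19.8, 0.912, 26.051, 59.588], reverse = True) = [59.588, 26.051, 19.8, 0.912]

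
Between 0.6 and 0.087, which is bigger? 0.6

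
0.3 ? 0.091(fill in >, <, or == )>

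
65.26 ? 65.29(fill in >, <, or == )<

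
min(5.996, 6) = 5.996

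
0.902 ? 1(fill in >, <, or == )<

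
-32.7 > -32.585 False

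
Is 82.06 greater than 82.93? No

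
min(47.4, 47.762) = 47.4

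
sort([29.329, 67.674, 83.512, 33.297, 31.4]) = [29.329, 31.4, 33.297, 67.674, 83.512]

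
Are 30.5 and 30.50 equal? Yes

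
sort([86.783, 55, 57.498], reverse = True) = [86.783, 57.498, 55]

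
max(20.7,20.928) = 20.928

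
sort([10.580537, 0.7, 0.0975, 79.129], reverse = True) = [79.129, 10.580537, 0.7, 0.0975]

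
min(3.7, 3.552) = 3.552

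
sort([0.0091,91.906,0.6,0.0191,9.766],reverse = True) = [91.906,9.766,0.6,0.0191,0.0091]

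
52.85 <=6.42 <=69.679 False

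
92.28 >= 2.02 True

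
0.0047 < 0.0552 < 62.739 True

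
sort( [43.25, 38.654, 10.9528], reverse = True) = [43.25, 38.654, 10.9528]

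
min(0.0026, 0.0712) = 0.0026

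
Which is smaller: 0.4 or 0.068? 0.068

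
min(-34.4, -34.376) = -34.4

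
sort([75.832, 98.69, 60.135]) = [60.135, 75.832, 98.69]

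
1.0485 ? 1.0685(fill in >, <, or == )<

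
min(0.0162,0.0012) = 0.0012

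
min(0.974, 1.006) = 0.974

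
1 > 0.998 True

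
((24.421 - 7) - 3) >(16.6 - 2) False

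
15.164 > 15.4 False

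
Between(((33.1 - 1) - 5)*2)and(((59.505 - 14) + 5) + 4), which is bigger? (((59.505 - 14) + 5) + 4)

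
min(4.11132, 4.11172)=4.11132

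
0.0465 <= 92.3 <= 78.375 False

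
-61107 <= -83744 False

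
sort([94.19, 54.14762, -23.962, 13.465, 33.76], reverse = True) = [94.19, 54.14762, 33.76, 13.465, -23.962]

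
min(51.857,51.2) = 51.2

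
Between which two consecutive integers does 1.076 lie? 1 and 2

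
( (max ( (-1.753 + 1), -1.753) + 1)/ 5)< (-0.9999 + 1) False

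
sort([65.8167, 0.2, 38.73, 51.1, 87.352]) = [0.2, 38.73, 51.1, 65.8167, 87.352]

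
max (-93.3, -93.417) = -93.3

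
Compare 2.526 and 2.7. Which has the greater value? 2.7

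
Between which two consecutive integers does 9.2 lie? 9 and 10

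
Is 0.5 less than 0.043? No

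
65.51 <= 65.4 False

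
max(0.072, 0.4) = 0.4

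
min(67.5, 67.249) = 67.249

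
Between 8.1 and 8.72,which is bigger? 8.72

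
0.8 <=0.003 False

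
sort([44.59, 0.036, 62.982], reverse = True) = [62.982, 44.59, 0.036]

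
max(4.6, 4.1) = 4.6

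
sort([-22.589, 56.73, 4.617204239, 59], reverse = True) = [59, 56.73, 4.617204239, -22.589]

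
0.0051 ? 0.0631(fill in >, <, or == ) <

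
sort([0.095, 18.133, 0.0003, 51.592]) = [0.0003, 0.095, 18.133, 51.592]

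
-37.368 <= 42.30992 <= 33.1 False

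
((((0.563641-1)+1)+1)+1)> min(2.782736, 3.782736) False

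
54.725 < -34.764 False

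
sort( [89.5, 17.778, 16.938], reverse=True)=[89.5, 17.778, 16.938]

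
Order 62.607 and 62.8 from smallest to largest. 62.607, 62.8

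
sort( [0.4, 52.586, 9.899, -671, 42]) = [-671, 0.4, 9.899, 42, 52.586]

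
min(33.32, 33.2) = 33.2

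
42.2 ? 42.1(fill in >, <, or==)>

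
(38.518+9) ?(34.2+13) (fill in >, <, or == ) >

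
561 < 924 True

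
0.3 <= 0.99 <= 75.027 True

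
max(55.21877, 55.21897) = 55.21897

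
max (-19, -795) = -19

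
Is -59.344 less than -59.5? No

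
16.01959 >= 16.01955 True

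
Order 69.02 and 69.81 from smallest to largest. 69.02, 69.81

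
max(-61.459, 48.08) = 48.08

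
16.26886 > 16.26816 True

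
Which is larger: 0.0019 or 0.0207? 0.0207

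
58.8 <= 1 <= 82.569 False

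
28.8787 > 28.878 True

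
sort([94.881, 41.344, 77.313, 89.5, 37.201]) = [37.201, 41.344, 77.313, 89.5, 94.881]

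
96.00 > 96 False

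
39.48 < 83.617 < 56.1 False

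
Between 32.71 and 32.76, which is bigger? 32.76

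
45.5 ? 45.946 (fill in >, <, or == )<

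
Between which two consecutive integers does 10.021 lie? 10 and 11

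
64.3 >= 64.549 False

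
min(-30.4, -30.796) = -30.796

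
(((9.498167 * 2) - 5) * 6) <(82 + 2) True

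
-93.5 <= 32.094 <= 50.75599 True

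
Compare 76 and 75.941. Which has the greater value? 76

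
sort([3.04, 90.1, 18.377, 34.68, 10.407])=[3.04, 10.407, 18.377, 34.68, 90.1]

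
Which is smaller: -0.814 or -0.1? -0.814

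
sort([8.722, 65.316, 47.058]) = [8.722, 47.058, 65.316]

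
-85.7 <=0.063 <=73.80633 True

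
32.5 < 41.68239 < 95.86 True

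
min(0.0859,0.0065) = 0.0065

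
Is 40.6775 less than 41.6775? Yes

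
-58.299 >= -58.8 True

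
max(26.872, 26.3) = 26.872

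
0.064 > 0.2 False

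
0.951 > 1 False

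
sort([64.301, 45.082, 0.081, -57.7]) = [-57.7, 0.081, 45.082, 64.301]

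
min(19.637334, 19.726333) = 19.637334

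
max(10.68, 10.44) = 10.68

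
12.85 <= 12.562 False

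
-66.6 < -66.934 False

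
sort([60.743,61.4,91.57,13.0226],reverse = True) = [91.57,61.4,60.743,13.0226]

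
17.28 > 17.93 False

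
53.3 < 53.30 False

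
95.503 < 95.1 False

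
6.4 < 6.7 True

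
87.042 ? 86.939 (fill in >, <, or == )>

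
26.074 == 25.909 False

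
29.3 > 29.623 False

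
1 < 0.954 False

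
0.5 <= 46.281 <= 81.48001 True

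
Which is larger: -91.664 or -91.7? -91.664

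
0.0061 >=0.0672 False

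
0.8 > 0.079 True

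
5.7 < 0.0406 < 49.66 False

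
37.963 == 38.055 False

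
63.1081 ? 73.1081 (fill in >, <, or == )<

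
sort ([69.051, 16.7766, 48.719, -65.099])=[-65.099, 16.7766, 48.719, 69.051]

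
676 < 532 False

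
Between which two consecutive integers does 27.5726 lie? 27 and 28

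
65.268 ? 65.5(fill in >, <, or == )<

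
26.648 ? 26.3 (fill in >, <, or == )>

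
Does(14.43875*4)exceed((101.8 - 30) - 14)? No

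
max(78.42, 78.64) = 78.64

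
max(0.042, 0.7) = 0.7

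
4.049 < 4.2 True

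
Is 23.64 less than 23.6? No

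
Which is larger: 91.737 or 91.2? 91.737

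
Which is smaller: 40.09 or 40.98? 40.09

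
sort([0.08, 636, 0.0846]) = [0.08, 0.0846, 636]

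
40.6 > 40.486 True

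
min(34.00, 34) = 34.00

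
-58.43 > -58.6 True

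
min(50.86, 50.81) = 50.81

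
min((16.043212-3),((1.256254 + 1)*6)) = 13.043212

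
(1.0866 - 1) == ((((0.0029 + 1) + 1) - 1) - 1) False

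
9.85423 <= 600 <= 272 False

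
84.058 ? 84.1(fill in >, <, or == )<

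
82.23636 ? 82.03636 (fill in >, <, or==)>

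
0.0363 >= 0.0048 True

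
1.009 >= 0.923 True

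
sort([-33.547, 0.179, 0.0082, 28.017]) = [-33.547, 0.0082, 0.179, 28.017]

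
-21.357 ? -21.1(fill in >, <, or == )<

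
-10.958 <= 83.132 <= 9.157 False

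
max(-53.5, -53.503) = -53.5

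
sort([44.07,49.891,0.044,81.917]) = [0.044,44.07,49.891,81.917]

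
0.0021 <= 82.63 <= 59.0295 False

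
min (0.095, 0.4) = 0.095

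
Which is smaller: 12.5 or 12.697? 12.5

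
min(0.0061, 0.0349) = 0.0061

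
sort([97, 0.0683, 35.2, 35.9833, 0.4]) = [0.0683, 0.4, 35.2, 35.9833, 97]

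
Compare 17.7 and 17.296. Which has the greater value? 17.7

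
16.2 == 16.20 True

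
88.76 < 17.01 False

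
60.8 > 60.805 False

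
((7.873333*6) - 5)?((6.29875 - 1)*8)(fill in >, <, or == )<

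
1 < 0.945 False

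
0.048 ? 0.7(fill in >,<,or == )<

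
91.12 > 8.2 True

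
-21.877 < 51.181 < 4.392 False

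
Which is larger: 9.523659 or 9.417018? 9.523659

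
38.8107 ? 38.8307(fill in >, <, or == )<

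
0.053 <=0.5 True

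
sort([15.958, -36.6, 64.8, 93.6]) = [-36.6, 15.958, 64.8, 93.6]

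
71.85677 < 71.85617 False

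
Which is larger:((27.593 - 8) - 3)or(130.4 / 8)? ((27.593 - 8) - 3)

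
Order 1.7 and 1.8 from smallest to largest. 1.7, 1.8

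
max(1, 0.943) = 1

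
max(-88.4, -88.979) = -88.4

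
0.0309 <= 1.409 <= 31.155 True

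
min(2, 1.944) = 1.944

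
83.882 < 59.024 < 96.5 False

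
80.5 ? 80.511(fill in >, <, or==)<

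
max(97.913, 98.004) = 98.004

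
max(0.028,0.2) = 0.2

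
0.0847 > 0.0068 True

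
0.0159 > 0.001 True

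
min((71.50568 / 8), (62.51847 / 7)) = 8.93121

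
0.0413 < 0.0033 False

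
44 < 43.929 False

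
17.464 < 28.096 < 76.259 True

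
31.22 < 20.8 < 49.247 False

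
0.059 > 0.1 False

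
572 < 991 True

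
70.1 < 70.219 True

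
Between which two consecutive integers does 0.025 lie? 0 and 1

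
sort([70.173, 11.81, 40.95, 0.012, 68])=[0.012, 11.81, 40.95, 68, 70.173]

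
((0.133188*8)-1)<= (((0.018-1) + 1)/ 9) False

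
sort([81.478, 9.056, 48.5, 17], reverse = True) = [81.478, 48.5, 17, 9.056]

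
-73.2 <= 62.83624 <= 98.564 True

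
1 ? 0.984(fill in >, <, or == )>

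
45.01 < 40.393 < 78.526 False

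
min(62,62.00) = 62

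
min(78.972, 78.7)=78.7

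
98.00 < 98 False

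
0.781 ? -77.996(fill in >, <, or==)>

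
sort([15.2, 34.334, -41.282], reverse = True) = [34.334, 15.2, -41.282]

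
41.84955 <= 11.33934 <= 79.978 False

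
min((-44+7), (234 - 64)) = -37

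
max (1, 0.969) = 1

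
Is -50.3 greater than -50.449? Yes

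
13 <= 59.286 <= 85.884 True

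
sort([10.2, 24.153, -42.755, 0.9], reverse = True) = [24.153, 10.2, 0.9, -42.755]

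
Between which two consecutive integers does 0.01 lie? 0 and 1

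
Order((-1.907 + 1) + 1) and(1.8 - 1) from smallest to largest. ((-1.907 + 1) + 1),(1.8 - 1)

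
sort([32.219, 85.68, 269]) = [32.219, 85.68, 269]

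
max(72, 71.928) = 72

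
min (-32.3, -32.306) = -32.306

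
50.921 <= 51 True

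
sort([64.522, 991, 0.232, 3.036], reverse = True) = [991, 64.522, 3.036, 0.232]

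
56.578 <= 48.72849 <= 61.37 False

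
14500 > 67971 False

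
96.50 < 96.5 False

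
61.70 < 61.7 False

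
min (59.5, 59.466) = 59.466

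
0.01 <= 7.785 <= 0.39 False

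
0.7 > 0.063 True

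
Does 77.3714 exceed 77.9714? No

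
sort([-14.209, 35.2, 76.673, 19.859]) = [-14.209, 19.859, 35.2, 76.673]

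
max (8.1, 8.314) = 8.314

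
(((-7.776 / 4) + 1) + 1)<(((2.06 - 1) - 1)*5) True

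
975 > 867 True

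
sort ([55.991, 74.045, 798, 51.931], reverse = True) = [798, 74.045, 55.991, 51.931]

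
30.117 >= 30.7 False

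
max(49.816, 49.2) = 49.816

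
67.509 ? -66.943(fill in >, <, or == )>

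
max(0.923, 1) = 1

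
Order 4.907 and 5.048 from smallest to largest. 4.907, 5.048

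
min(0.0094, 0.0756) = 0.0094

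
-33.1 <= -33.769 False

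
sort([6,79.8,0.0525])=[0.0525,6,79.8]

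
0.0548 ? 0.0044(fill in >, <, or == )>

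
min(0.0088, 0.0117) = 0.0088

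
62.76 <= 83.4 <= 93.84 True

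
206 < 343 True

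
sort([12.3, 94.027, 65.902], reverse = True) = [94.027, 65.902, 12.3]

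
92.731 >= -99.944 True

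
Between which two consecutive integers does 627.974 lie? 627 and 628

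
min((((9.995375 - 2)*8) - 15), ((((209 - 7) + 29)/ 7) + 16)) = 48.963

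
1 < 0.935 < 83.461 False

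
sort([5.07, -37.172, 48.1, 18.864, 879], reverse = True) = [879, 48.1, 18.864, 5.07, -37.172]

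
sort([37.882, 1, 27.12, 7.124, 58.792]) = [1, 7.124, 27.12, 37.882, 58.792]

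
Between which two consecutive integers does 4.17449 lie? 4 and 5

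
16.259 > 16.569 False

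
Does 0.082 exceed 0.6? No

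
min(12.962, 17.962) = 12.962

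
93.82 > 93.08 True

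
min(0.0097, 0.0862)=0.0097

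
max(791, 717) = 791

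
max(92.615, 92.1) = 92.615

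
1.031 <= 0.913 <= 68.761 False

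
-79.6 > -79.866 True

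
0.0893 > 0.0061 True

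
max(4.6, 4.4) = 4.6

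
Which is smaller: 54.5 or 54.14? 54.14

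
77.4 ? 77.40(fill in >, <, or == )==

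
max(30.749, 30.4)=30.749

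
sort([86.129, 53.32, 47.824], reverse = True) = [86.129, 53.32, 47.824]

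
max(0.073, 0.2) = 0.2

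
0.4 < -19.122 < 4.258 False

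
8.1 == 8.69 False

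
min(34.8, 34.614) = 34.614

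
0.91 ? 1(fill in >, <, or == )<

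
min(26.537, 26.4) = 26.4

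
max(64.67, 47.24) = 64.67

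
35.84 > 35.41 True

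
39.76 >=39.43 True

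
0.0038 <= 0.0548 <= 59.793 True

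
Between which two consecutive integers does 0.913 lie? 0 and 1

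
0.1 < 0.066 False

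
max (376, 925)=925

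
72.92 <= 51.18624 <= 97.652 False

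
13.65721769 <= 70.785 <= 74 True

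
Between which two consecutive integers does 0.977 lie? 0 and 1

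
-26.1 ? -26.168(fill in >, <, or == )>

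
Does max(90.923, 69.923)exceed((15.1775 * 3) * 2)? No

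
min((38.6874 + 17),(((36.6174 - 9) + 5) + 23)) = 55.6174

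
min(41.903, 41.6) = 41.6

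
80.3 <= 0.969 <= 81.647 False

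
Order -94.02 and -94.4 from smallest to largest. -94.4, -94.02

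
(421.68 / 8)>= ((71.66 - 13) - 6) True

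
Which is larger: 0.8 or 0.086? 0.8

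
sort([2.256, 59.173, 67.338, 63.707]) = [2.256, 59.173, 63.707, 67.338]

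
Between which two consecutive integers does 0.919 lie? 0 and 1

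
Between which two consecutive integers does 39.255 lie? 39 and 40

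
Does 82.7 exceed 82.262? Yes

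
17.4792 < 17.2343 False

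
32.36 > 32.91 False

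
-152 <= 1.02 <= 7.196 True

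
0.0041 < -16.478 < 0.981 False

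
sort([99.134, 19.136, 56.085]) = [19.136, 56.085, 99.134]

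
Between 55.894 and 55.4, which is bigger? 55.894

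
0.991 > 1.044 False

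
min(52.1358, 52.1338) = 52.1338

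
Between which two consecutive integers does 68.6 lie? 68 and 69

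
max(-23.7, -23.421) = -23.421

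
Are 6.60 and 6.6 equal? Yes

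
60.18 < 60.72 True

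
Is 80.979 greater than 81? No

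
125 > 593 False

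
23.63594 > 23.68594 False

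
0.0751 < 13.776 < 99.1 True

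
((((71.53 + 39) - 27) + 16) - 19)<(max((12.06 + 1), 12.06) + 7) False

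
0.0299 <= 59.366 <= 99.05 True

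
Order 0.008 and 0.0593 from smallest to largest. 0.008, 0.0593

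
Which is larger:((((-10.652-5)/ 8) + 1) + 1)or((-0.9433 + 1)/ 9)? ((((-10.652-5)/ 8) + 1) + 1)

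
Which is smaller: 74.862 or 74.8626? 74.862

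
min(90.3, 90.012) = 90.012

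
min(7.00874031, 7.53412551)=7.00874031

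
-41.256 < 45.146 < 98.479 True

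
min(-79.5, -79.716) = -79.716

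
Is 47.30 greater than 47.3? No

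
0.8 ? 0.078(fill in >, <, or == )>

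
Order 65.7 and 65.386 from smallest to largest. 65.386,65.7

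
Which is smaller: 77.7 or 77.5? 77.5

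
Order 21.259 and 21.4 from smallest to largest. 21.259,21.4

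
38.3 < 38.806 True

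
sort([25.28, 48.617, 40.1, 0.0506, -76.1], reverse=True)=[48.617, 40.1, 25.28, 0.0506, -76.1]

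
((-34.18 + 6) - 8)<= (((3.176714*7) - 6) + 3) True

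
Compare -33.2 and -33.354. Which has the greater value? -33.2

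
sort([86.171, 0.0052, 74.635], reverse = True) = [86.171, 74.635, 0.0052]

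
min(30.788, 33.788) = 30.788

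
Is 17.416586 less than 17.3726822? No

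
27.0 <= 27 True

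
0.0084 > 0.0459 False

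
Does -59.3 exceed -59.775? Yes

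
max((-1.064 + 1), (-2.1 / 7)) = -0.064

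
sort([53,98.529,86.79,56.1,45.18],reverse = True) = [98.529,86.79,56.1,53,45.18]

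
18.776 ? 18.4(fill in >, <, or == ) >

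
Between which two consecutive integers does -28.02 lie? -29 and -28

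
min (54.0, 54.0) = 54.0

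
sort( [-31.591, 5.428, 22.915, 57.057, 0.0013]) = [-31.591, 0.0013, 5.428, 22.915, 57.057]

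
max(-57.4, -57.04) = -57.04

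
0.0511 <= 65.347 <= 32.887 False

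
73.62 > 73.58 True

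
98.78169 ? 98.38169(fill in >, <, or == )>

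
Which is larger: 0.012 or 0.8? 0.8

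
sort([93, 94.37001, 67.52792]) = [67.52792, 93, 94.37001]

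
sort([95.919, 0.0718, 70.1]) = [0.0718, 70.1, 95.919]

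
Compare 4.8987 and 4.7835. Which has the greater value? 4.8987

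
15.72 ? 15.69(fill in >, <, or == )>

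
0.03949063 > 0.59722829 False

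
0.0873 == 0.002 False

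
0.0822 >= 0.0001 True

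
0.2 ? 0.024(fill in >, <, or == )>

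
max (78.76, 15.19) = 78.76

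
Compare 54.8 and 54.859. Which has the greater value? 54.859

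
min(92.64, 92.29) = 92.29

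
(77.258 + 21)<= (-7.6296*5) False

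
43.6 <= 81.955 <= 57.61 False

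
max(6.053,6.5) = 6.5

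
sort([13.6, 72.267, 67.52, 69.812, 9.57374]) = [9.57374, 13.6, 67.52, 69.812, 72.267]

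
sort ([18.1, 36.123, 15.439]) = [15.439, 18.1, 36.123]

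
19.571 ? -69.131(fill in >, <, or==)>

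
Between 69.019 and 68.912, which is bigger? 69.019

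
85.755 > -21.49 True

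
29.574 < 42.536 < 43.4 True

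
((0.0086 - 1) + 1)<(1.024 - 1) True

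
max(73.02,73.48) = 73.48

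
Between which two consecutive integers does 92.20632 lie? 92 and 93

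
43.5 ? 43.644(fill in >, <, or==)<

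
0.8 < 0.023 False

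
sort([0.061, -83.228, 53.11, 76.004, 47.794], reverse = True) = [76.004, 53.11, 47.794, 0.061, -83.228]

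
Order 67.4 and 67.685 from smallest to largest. 67.4, 67.685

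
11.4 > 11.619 False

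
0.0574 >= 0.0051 True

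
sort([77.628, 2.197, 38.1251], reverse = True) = [77.628, 38.1251, 2.197]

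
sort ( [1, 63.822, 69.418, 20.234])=[1, 20.234, 63.822, 69.418]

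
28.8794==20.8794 False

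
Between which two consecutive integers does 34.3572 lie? 34 and 35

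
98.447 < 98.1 False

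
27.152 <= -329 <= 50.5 False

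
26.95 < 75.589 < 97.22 True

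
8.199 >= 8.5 False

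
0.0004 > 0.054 False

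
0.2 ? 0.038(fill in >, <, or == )>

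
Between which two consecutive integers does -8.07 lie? -9 and -8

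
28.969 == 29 False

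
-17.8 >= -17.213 False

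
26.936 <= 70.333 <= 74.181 True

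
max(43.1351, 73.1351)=73.1351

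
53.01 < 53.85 True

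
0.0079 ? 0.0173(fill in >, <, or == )<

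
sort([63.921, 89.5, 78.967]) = [63.921, 78.967, 89.5]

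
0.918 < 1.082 True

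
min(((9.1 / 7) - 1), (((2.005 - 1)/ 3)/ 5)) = 0.067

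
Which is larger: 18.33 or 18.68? 18.68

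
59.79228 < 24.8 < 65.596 False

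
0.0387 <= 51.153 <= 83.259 True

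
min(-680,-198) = -680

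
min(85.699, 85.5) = 85.5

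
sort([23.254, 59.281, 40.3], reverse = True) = [59.281, 40.3, 23.254]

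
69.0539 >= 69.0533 True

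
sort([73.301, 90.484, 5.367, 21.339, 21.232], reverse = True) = [90.484, 73.301, 21.339, 21.232, 5.367]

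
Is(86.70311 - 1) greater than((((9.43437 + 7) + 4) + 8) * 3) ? Yes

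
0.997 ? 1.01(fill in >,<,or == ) <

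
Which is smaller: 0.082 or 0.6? 0.082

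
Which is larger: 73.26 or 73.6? 73.6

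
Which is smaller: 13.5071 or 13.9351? 13.5071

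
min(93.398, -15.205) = -15.205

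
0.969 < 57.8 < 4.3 False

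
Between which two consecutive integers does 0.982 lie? 0 and 1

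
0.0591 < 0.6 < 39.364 True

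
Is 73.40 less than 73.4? No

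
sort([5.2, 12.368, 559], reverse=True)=[559, 12.368, 5.2]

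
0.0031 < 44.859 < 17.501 False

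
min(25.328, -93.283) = -93.283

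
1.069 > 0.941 True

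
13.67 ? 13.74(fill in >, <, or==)<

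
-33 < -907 False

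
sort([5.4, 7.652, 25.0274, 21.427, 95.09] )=[5.4, 7.652, 21.427, 25.0274, 95.09]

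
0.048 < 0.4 True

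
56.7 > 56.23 True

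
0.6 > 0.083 True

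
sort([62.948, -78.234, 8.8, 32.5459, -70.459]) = [-78.234, -70.459, 8.8, 32.5459, 62.948]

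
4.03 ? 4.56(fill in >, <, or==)<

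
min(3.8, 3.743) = 3.743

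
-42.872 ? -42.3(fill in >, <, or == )<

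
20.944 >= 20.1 True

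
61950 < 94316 True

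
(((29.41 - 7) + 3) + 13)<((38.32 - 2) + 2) False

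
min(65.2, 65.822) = 65.2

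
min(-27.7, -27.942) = -27.942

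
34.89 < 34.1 False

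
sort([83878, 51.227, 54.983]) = [51.227, 54.983, 83878]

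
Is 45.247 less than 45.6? Yes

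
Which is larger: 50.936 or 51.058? 51.058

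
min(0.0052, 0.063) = 0.0052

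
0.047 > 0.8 False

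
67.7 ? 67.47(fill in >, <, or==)>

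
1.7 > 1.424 True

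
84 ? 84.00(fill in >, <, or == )==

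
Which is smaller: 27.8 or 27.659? 27.659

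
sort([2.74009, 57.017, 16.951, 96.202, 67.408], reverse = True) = [96.202, 67.408, 57.017, 16.951, 2.74009]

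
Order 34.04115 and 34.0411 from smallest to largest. 34.0411, 34.04115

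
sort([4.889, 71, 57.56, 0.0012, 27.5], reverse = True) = [71, 57.56, 27.5, 4.889, 0.0012]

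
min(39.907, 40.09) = 39.907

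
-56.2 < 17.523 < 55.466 True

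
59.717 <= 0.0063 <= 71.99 False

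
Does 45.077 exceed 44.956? Yes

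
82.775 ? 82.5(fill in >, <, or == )>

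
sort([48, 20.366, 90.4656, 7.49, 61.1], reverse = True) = [90.4656, 61.1, 48, 20.366, 7.49]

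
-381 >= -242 False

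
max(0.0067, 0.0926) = 0.0926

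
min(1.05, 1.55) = 1.05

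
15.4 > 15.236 True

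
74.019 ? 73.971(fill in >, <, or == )>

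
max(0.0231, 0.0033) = 0.0231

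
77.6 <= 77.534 False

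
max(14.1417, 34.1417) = 34.1417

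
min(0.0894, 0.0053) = 0.0053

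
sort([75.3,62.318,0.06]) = [0.06,62.318,75.3]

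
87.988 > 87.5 True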